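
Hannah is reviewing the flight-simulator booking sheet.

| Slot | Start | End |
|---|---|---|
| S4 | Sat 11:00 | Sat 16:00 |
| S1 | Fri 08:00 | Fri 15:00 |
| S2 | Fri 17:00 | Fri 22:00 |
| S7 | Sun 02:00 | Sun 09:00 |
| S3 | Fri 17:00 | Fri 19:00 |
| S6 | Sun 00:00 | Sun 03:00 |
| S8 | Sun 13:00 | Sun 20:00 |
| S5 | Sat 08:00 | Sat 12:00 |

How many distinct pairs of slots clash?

Check each pair: they overlap iff neither finishes before the other starts.
Sorted by start: S1, S2, S3, S5, S4, S6, S7, S8.
S2 starts after S1 ends — done with S1.
S3 starts before S2 ends → S2 and S3 overlap.
S5 starts after S2 ends — done with S2.
S5 starts after S3 ends — done with S3.
S4 starts before S5 ends → S5 and S4 overlap.
S6 starts after S5 ends — done with S5.
S6 starts after S4 ends — done with S4.
S7 starts before S6 ends → S6 and S7 overlap.
S8 starts after S6 ends.
S8 starts after S7 ends.
Overlapping pairs: S2 & S3, S4 & S5, S6 & S7 — 3 in total.

3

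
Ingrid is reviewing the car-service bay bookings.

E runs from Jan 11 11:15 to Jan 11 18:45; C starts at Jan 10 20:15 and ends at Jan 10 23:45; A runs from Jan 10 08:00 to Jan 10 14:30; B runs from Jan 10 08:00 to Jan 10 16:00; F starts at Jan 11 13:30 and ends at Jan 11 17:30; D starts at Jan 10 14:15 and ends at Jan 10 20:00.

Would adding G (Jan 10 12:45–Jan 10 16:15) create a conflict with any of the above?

Yes — it overlaps A, B, D

A: starts Jan 10 08:00 before G ends Jan 10 16:15, and ends Jan 10 14:30 after G starts Jan 10 12:45 → overlap.
B: starts Jan 10 08:00 before G ends Jan 10 16:15, and ends Jan 10 16:00 after G starts Jan 10 12:45 → overlap.
D: starts Jan 10 14:15 before G ends Jan 10 16:15, and ends Jan 10 20:00 after G starts Jan 10 12:45 → overlap.
C: starts Jan 10 20:15 at or after G ends Jan 10 16:15 → clear.
E: starts Jan 11 11:15 at or after G ends Jan 10 16:15 → clear.
F: starts Jan 11 13:30 at or after G ends Jan 10 16:15 → clear.
G overlaps A, B, D.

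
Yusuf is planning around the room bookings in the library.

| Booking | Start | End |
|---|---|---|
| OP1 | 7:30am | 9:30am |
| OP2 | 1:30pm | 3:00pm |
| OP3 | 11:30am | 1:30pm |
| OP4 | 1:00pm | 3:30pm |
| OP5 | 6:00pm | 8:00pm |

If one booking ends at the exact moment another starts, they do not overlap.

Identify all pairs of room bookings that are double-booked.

Sorted by start: OP1, OP3, OP4, OP2, OP5.
OP3 starts after OP1 ends, so OP1 has no further overlaps.
OP4 starts before OP3 ends → OP3 and OP4 overlap.
OP2 starts exactly when OP3 ends (back-to-back, no overlap), so OP3 has no further overlaps.
OP2 starts before OP4 ends → OP4 and OP2 overlap.
OP5 starts after OP4 ends.
OP5 starts after OP2 ends.

OP2 & OP4, OP3 & OP4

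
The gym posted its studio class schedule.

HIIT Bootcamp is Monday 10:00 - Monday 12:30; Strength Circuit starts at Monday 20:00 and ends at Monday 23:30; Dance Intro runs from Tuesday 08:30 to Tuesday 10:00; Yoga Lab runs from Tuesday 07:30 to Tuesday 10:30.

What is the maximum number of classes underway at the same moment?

Sort all start/end points and keep a running count:
Monday 10:00 start HIIT Bootcamp → 1
Monday 12:30 end HIIT Bootcamp → 0
Monday 20:00 start Strength Circuit → 1
Monday 23:30 end Strength Circuit → 0
Tuesday 07:30 start Yoga Lab → 1
Tuesday 08:30 start Dance Intro → 2
Tuesday 10:00 end Dance Intro → 1
Tuesday 10:30 end Yoga Lab → 0
Peak is 2, at Tuesday 08:30 (Dance Intro, Yoga Lab).

2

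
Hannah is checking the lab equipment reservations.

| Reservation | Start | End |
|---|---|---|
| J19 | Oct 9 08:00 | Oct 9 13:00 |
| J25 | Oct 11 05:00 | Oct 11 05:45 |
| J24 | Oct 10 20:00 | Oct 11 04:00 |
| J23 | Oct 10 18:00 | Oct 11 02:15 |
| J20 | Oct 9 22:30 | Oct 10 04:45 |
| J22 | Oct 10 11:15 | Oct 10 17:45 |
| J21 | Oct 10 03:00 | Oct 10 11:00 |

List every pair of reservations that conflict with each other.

Sorted by start: J19, J20, J21, J22, J23, J24, J25.
J20 starts after J19 ends, so nothing later overlaps J19 either.
J21 starts before J20 ends → J20 and J21 overlap.
J22 starts after J20 ends, so nothing later overlaps J20 either.
J22 starts after J21 ends, so nothing later overlaps J21 either.
J23 starts after J22 ends, so nothing later overlaps J22 either.
J24 starts before J23 ends → J23 and J24 overlap.
J25 starts after J23 ends.
J25 starts after J24 ends.

J20 & J21, J23 & J24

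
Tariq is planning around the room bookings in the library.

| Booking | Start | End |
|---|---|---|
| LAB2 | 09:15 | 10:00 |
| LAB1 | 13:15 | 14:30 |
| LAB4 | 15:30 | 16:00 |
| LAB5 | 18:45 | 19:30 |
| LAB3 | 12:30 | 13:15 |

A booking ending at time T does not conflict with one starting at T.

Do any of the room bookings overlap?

Sorted by start: LAB2, LAB3, LAB1, LAB4, LAB5.
LAB3 starts after LAB2 ends; LAB2 is clear from here.
LAB1 starts exactly when LAB3 ends (back-to-back, no overlap); LAB3 is clear from here.
LAB4 starts after LAB1 ends; LAB1 is clear from here.
LAB5 starts after LAB4 ends.
Every pair is clear; the schedule has no overlaps.

No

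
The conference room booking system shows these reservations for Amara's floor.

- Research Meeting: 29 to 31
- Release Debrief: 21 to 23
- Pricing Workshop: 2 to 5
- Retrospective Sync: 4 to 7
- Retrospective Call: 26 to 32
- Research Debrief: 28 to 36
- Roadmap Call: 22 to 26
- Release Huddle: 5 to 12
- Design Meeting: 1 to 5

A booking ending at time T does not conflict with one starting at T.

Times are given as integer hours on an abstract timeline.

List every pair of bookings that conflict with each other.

Sorted by start: Design Meeting, Pricing Workshop, Retrospective Sync, Release Huddle, Release Debrief, Roadmap Call, Retrospective Call, Research Debrief, Research Meeting.
Pricing Workshop starts before Design Meeting ends → Design Meeting and Pricing Workshop overlap.
Retrospective Sync starts before Design Meeting ends → Design Meeting and Retrospective Sync overlap.
Release Huddle starts exactly when Design Meeting ends (back-to-back, no overlap), so nothing later overlaps Design Meeting either.
Retrospective Sync starts before Pricing Workshop ends → Pricing Workshop and Retrospective Sync overlap.
Release Huddle starts exactly when Pricing Workshop ends (back-to-back, no overlap), so nothing later overlaps Pricing Workshop either.
Release Huddle starts before Retrospective Sync ends → Retrospective Sync and Release Huddle overlap.
Release Debrief starts after Retrospective Sync ends, so nothing later overlaps Retrospective Sync either.
Release Debrief starts after Release Huddle ends, so nothing later overlaps Release Huddle either.
Roadmap Call starts before Release Debrief ends → Release Debrief and Roadmap Call overlap.
Retrospective Call starts after Release Debrief ends, so nothing later overlaps Release Debrief either.
Retrospective Call starts exactly when Roadmap Call ends (back-to-back, no overlap), so nothing later overlaps Roadmap Call either.
Research Debrief starts before Retrospective Call ends → Retrospective Call and Research Debrief overlap.
Research Meeting starts before Retrospective Call ends → Retrospective Call and Research Meeting overlap.
Research Meeting starts before Research Debrief ends → Research Debrief and Research Meeting overlap.

Design Meeting & Pricing Workshop, Design Meeting & Retrospective Sync, Pricing Workshop & Retrospective Sync, Release Debrief & Roadmap Call, Release Huddle & Retrospective Sync, Research Debrief & Research Meeting, Research Debrief & Retrospective Call, Research Meeting & Retrospective Call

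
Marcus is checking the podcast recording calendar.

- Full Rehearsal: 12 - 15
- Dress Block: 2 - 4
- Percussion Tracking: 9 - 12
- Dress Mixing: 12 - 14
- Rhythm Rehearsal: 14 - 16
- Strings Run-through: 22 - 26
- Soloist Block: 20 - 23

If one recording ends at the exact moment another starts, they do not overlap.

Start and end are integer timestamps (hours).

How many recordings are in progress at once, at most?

2

Sweep the timeline, counting +1 at each start and −1 at each end (ends before starts at a tie):
2 start Dress Block → 1
4 end Dress Block → 0
9 start Percussion Tracking → 1
12 end Percussion Tracking → 0
12 start Dress Mixing → 1
12 start Full Rehearsal → 2
14 end Dress Mixing → 1
14 start Rhythm Rehearsal → 2
15 end Full Rehearsal → 1
16 end Rhythm Rehearsal → 0
20 start Soloist Block → 1
22 start Strings Run-through → 2
23 end Soloist Block → 1
26 end Strings Run-through → 0
Peak is 2, at 12 (Dress Mixing, Full Rehearsal).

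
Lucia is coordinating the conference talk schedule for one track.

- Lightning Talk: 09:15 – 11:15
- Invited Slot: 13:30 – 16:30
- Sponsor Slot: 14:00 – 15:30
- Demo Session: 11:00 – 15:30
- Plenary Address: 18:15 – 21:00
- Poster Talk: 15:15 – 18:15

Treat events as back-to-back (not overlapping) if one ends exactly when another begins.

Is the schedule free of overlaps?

Sorted by start: Lightning Talk, Demo Session, Invited Slot, Sponsor Slot, Poster Talk, Plenary Address.
Demo Session starts before Lightning Talk ends → Lightning Talk and Demo Session overlap.
That's a conflict, so the schedule is not conflict-free.

No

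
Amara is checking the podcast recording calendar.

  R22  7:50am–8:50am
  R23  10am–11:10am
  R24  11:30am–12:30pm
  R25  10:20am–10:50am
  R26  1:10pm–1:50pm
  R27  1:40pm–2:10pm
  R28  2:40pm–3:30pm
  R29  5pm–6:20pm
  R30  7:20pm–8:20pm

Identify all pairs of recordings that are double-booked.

R23 & R25, R26 & R27

Sorted by start: R22, R23, R25, R24, R26, R27, R28, R29, R30.
R23 starts after R22 ends, so R22 has no further overlaps.
R25 starts before R23 ends → R23 and R25 overlap.
R24 starts after R23 ends, so R23 has no further overlaps.
R24 starts after R25 ends, so R25 has no further overlaps.
R26 starts after R24 ends, so R24 has no further overlaps.
R27 starts before R26 ends → R26 and R27 overlap.
R28 starts after R26 ends, so R26 has no further overlaps.
R28 starts after R27 ends, so R27 has no further overlaps.
R29 starts after R28 ends, so R28 has no further overlaps.
R30 starts after R29 ends.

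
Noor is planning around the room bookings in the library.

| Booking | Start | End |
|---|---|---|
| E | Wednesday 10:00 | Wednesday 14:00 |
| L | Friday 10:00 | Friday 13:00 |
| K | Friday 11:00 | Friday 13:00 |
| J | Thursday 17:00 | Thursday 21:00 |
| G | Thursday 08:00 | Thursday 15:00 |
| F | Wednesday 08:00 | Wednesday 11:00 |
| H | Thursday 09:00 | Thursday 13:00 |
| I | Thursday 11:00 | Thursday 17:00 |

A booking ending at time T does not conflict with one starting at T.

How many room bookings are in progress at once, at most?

3

Walk through starts and ends in time order (an end at T is processed before a start at T):
Wednesday 08:00 start F → 1
Wednesday 10:00 start E → 2
Wednesday 11:00 end F → 1
Wednesday 14:00 end E → 0
Thursday 08:00 start G → 1
Thursday 09:00 start H → 2
Thursday 11:00 start I → 3
Thursday 13:00 end H → 2
Thursday 15:00 end G → 1
Thursday 17:00 end I → 0
Thursday 17:00 start J → 1
Thursday 21:00 end J → 0
Friday 10:00 start L → 1
Friday 11:00 start K → 2
Friday 13:00 end K → 1
Friday 13:00 end L → 0
Peak is 3, at Thursday 11:00 (G, H, I).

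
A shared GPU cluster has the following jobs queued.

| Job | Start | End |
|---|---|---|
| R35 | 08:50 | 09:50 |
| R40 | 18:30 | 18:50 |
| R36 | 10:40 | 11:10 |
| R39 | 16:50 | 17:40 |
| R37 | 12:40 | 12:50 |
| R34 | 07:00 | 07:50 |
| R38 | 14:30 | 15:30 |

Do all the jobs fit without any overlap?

Yes

Sorted by start: R34, R35, R36, R37, R38, R39, R40.
R35 starts after R34 ends, so R34 has no further overlaps.
R36 starts after R35 ends, so R35 has no further overlaps.
R37 starts after R36 ends, so R36 has no further overlaps.
R38 starts after R37 ends, so R37 has no further overlaps.
R39 starts after R38 ends, so R38 has no further overlaps.
R40 starts after R39 ends.
Every pair is clear; the schedule has no overlaps.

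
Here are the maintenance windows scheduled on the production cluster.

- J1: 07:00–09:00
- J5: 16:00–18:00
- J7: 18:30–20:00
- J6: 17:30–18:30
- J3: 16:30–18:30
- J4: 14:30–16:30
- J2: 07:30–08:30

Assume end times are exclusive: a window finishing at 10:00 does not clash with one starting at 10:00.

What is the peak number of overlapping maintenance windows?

Sort all start/end points and keep a running count:
07:00 start J1 → 1
07:30 start J2 → 2
08:30 end J2 → 1
09:00 end J1 → 0
14:30 start J4 → 1
16:00 start J5 → 2
16:30 end J4 → 1
16:30 start J3 → 2
17:30 start J6 → 3
18:00 end J5 → 2
18:30 end J3 → 1
18:30 end J6 → 0
18:30 start J7 → 1
20:00 end J7 → 0
Peak is 3, at 17:30 (J3, J5, J6).

3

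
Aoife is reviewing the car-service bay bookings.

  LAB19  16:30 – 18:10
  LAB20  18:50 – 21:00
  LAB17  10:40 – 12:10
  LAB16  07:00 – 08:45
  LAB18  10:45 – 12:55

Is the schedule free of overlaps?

Sorted by start: LAB16, LAB17, LAB18, LAB19, LAB20.
LAB17 starts after LAB16 ends, so LAB16 has no further overlaps.
LAB18 starts before LAB17 ends → LAB17 and LAB18 overlap.
That's a conflict, so the schedule is not conflict-free.

No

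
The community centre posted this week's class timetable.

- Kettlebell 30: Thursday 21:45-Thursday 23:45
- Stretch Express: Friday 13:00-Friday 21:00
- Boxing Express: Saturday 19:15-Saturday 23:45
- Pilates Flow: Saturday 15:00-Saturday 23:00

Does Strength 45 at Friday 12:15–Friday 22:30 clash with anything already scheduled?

Kettlebell 30: ends Thursday 23:45 at or before Strength 45 starts Friday 12:15 → clear.
Stretch Express: starts Friday 13:00 before Strength 45 ends Friday 22:30, and ends Friday 21:00 after Strength 45 starts Friday 12:15 → overlap.
Pilates Flow: starts Saturday 15:00 at or after Strength 45 ends Friday 22:30 → clear.
Boxing Express: starts Saturday 19:15 at or after Strength 45 ends Friday 22:30 → clear.
Strength 45 overlaps Stretch Express.

Yes — it overlaps Stretch Express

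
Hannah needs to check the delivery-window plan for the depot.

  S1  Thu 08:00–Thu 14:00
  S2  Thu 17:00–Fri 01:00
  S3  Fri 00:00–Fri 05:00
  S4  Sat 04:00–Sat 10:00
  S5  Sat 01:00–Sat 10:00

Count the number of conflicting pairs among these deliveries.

Check each pair: they overlap iff neither finishes before the other starts.
Sorted by start: S1, S2, S3, S5, S4.
S2 starts after S1 ends; S1 is clear from here.
S3 starts before S2 ends → S2 and S3 overlap.
S5 starts after S2 ends; S2 is clear from here.
S5 starts after S3 ends; S3 is clear from here.
S4 starts before S5 ends → S5 and S4 overlap.
Overlapping pairs: S2 & S3, S4 & S5 — 2 in total.

2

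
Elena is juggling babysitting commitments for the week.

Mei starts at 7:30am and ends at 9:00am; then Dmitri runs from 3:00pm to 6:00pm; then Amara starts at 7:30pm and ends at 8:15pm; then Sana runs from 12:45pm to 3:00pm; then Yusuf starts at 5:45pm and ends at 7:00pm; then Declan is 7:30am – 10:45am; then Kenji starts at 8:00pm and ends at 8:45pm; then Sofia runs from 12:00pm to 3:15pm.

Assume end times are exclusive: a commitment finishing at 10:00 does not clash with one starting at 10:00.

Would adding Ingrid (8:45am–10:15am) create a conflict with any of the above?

Yes — it overlaps Declan, Mei

Declan: starts 7:30am before Ingrid ends 10:15am, and ends 10:45am after Ingrid starts 8:45am → overlap.
Mei: starts 7:30am before Ingrid ends 10:15am, and ends 9:00am after Ingrid starts 8:45am → overlap.
Sofia: starts 12:00pm at or after Ingrid ends 10:15am → clear.
Sana: starts 12:45pm at or after Ingrid ends 10:15am → clear.
Dmitri: starts 3:00pm at or after Ingrid ends 10:15am → clear.
Yusuf: starts 5:45pm at or after Ingrid ends 10:15am → clear.
Amara: starts 7:30pm at or after Ingrid ends 10:15am → clear.
Kenji: starts 8:00pm at or after Ingrid ends 10:15am → clear.
Ingrid overlaps Declan, Mei.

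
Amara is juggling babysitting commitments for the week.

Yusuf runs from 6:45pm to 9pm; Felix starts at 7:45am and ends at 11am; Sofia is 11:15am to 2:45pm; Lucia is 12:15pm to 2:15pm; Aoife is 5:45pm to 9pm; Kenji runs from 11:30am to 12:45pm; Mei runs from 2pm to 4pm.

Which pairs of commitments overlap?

Aoife & Yusuf, Kenji & Lucia, Kenji & Sofia, Lucia & Mei, Lucia & Sofia, Mei & Sofia

Sorted by start: Felix, Sofia, Kenji, Lucia, Mei, Aoife, Yusuf.
Sofia starts after Felix ends, so nothing later overlaps Felix either.
Kenji starts before Sofia ends → Sofia and Kenji overlap.
Lucia starts before Sofia ends → Sofia and Lucia overlap.
Mei starts before Sofia ends → Sofia and Mei overlap.
Aoife starts after Sofia ends, so nothing later overlaps Sofia either.
Lucia starts before Kenji ends → Kenji and Lucia overlap.
Mei starts after Kenji ends, so nothing later overlaps Kenji either.
Mei starts before Lucia ends → Lucia and Mei overlap.
Aoife starts after Lucia ends, so nothing later overlaps Lucia either.
Aoife starts after Mei ends, so nothing later overlaps Mei either.
Yusuf starts before Aoife ends → Aoife and Yusuf overlap.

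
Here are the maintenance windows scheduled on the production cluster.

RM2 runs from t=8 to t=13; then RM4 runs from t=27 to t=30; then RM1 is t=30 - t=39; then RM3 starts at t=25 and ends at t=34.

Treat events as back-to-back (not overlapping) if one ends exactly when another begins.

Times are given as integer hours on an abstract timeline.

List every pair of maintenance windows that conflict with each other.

RM1 & RM3, RM3 & RM4

Two intervals overlap when each starts before the other ends.
Sorted by start: RM2, RM3, RM4, RM1.
RM3 starts after RM2 ends; RM2 is clear from here.
RM4 starts before RM3 ends → RM3 and RM4 overlap.
RM1 starts before RM3 ends → RM3 and RM1 overlap.
RM1 starts exactly when RM4 ends (back-to-back, no overlap).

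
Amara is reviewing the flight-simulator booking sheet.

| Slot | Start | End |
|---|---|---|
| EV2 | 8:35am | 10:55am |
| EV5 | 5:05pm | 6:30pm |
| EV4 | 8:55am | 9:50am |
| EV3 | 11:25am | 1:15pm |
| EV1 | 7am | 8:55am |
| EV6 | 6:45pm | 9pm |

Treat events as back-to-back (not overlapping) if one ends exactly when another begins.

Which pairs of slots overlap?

EV1 & EV2, EV2 & EV4

Check each pair: they overlap iff neither finishes before the other starts.
Sorted by start: EV1, EV2, EV4, EV3, EV5, EV6.
EV2 starts before EV1 ends → EV1 and EV2 overlap.
EV4 starts exactly when EV1 ends (back-to-back, no overlap), so EV1 has no further overlaps.
EV4 starts before EV2 ends → EV2 and EV4 overlap.
EV3 starts after EV2 ends, so EV2 has no further overlaps.
EV3 starts after EV4 ends, so EV4 has no further overlaps.
EV5 starts after EV3 ends, so EV3 has no further overlaps.
EV6 starts after EV5 ends.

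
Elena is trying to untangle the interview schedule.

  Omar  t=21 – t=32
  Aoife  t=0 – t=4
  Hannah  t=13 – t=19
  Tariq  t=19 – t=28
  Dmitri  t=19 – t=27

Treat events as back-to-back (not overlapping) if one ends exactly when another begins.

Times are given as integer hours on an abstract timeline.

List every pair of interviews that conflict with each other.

Dmitri & Omar, Dmitri & Tariq, Omar & Tariq

Sorted by start: Aoife, Hannah, Tariq, Dmitri, Omar.
Hannah starts after Aoife ends — done with Aoife.
Tariq starts exactly when Hannah ends (back-to-back, no overlap) — done with Hannah.
Dmitri starts before Tariq ends → Tariq and Dmitri overlap.
Omar starts before Tariq ends → Tariq and Omar overlap.
Omar starts before Dmitri ends → Dmitri and Omar overlap.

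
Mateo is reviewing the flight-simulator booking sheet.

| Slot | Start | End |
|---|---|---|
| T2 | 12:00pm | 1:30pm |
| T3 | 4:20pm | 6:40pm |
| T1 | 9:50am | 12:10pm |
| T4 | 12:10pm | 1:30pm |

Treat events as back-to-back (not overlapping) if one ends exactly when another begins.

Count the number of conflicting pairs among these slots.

Two intervals overlap when each starts before the other ends.
Sorted by start: T1, T2, T4, T3.
T2 starts before T1 ends → T1 and T2 overlap.
T4 starts exactly when T1 ends (back-to-back, no overlap); T1 is clear from here.
T4 starts before T2 ends → T2 and T4 overlap.
T3 starts after T2 ends.
T3 starts after T4 ends.
Overlapping pairs: T1 & T2, T2 & T4 — 2 in total.

2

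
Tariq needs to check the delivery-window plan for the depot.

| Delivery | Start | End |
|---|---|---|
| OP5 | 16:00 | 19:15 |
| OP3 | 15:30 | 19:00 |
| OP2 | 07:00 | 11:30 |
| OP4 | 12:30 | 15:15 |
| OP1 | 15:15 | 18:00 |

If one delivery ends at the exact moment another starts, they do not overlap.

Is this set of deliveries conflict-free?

Two intervals overlap when each starts before the other ends.
Sorted by start: OP2, OP4, OP1, OP3, OP5.
OP4 starts after OP2 ends — done with OP2.
OP1 starts exactly when OP4 ends (back-to-back, no overlap) — done with OP4.
OP3 starts before OP1 ends → OP1 and OP3 overlap.
That's a conflict, so the schedule is not conflict-free.

No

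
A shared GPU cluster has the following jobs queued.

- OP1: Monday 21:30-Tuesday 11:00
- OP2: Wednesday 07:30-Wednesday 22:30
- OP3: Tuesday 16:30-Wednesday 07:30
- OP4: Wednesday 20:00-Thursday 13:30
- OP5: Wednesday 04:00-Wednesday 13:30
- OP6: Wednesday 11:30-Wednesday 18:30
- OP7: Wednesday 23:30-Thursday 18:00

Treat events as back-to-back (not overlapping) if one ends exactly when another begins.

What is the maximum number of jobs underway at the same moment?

Sweep the timeline, counting +1 at each start and −1 at each end (ends before starts at a tie):
Monday 21:30 start OP1 → 1
Tuesday 11:00 end OP1 → 0
Tuesday 16:30 start OP3 → 1
Wednesday 04:00 start OP5 → 2
Wednesday 07:30 end OP3 → 1
Wednesday 07:30 start OP2 → 2
Wednesday 11:30 start OP6 → 3
Wednesday 13:30 end OP5 → 2
Wednesday 18:30 end OP6 → 1
Wednesday 20:00 start OP4 → 2
Wednesday 22:30 end OP2 → 1
Wednesday 23:30 start OP7 → 2
Thursday 13:30 end OP4 → 1
Thursday 18:00 end OP7 → 0
Peak is 3, at Wednesday 11:30 (OP2, OP5, OP6).

3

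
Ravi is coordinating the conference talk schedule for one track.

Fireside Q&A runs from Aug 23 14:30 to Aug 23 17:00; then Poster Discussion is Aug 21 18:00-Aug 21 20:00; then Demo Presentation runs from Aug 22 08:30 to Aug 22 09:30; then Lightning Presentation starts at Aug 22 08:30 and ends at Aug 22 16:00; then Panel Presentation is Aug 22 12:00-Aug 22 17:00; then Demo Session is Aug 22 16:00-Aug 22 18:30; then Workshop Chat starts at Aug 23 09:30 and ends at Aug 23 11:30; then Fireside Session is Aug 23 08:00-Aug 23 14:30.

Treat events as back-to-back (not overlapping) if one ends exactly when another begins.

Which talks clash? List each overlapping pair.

Sorted by start: Poster Discussion, Demo Presentation, Lightning Presentation, Panel Presentation, Demo Session, Fireside Session, Workshop Chat, Fireside Q&A.
Demo Presentation starts after Poster Discussion ends; Poster Discussion is clear from here.
Lightning Presentation starts before Demo Presentation ends → Demo Presentation and Lightning Presentation overlap.
Panel Presentation starts after Demo Presentation ends; Demo Presentation is clear from here.
Panel Presentation starts before Lightning Presentation ends → Lightning Presentation and Panel Presentation overlap.
Demo Session starts exactly when Lightning Presentation ends (back-to-back, no overlap); Lightning Presentation is clear from here.
Demo Session starts before Panel Presentation ends → Panel Presentation and Demo Session overlap.
Fireside Session starts after Panel Presentation ends; Panel Presentation is clear from here.
Fireside Session starts after Demo Session ends; Demo Session is clear from here.
Workshop Chat starts before Fireside Session ends → Fireside Session and Workshop Chat overlap.
Fireside Q&A starts exactly when Fireside Session ends (back-to-back, no overlap).
Fireside Q&A starts after Workshop Chat ends.

Demo Presentation & Lightning Presentation, Demo Session & Panel Presentation, Fireside Session & Workshop Chat, Lightning Presentation & Panel Presentation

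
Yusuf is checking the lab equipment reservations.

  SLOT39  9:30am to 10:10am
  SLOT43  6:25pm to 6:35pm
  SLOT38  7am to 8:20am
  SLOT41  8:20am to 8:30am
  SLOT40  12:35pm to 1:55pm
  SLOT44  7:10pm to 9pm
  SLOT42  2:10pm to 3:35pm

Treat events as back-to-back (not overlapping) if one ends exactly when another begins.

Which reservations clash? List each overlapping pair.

no conflicts

Sorted by start: SLOT38, SLOT41, SLOT39, SLOT40, SLOT42, SLOT43, SLOT44.
SLOT41 starts exactly when SLOT38 ends (back-to-back, no overlap), so SLOT38 has no further overlaps.
SLOT39 starts after SLOT41 ends, so SLOT41 has no further overlaps.
SLOT40 starts after SLOT39 ends, so SLOT39 has no further overlaps.
SLOT42 starts after SLOT40 ends, so SLOT40 has no further overlaps.
SLOT43 starts after SLOT42 ends, so SLOT42 has no further overlaps.
SLOT44 starts after SLOT43 ends.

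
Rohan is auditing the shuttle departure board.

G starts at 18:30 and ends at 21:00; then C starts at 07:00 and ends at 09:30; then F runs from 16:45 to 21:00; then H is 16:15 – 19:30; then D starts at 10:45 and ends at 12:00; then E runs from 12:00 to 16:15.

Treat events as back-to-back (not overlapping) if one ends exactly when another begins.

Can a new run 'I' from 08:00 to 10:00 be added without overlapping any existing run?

C: starts 07:00 before I ends 10:00, and ends 09:30 after I starts 08:00 → overlap.
D: starts 10:45 at or after I ends 10:00 → clear.
E: starts 12:00 at or after I ends 10:00 → clear.
H: starts 16:15 at or after I ends 10:00 → clear.
F: starts 16:45 at or after I ends 10:00 → clear.
G: starts 18:30 at or after I ends 10:00 → clear.
I overlaps C.

No — it overlaps C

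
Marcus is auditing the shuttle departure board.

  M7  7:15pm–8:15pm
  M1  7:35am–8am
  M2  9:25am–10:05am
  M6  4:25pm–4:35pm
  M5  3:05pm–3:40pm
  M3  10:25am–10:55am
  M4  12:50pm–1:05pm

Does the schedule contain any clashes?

Two intervals overlap when each starts before the other ends.
Sorted by start: M1, M2, M3, M4, M5, M6, M7.
M2 starts after M1 ends, so nothing later overlaps M1 either.
M3 starts after M2 ends, so nothing later overlaps M2 either.
M4 starts after M3 ends, so nothing later overlaps M3 either.
M5 starts after M4 ends, so nothing later overlaps M4 either.
M6 starts after M5 ends, so nothing later overlaps M5 either.
M7 starts after M6 ends.
Every pair is clear; the schedule has no overlaps.

No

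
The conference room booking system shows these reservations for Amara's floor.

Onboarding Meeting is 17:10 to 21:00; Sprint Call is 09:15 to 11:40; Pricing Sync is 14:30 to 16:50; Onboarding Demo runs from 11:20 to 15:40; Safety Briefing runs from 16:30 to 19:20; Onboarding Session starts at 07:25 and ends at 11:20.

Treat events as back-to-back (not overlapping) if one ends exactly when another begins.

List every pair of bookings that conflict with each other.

Sorted by start: Onboarding Session, Sprint Call, Onboarding Demo, Pricing Sync, Safety Briefing, Onboarding Meeting.
Sprint Call starts before Onboarding Session ends → Onboarding Session and Sprint Call overlap.
Onboarding Demo starts exactly when Onboarding Session ends (back-to-back, no overlap) — done with Onboarding Session.
Onboarding Demo starts before Sprint Call ends → Sprint Call and Onboarding Demo overlap.
Pricing Sync starts after Sprint Call ends — done with Sprint Call.
Pricing Sync starts before Onboarding Demo ends → Onboarding Demo and Pricing Sync overlap.
Safety Briefing starts after Onboarding Demo ends — done with Onboarding Demo.
Safety Briefing starts before Pricing Sync ends → Pricing Sync and Safety Briefing overlap.
Onboarding Meeting starts after Pricing Sync ends.
Onboarding Meeting starts before Safety Briefing ends → Safety Briefing and Onboarding Meeting overlap.

Onboarding Demo & Pricing Sync, Onboarding Demo & Sprint Call, Onboarding Meeting & Safety Briefing, Onboarding Session & Sprint Call, Pricing Sync & Safety Briefing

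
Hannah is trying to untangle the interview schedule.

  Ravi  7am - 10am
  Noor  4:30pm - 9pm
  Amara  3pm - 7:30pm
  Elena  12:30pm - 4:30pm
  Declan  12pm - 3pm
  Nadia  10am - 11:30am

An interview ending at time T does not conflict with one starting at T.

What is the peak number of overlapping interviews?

2

Walk through starts and ends in time order (an end at T is processed before a start at T):
7am start Ravi → 1
10am end Ravi → 0
10am start Nadia → 1
11:30am end Nadia → 0
12pm start Declan → 1
12:30pm start Elena → 2
3pm end Declan → 1
3pm start Amara → 2
4:30pm end Elena → 1
4:30pm start Noor → 2
7:30pm end Amara → 1
9pm end Noor → 0
Peak is 2, at 12:30pm (Declan, Elena).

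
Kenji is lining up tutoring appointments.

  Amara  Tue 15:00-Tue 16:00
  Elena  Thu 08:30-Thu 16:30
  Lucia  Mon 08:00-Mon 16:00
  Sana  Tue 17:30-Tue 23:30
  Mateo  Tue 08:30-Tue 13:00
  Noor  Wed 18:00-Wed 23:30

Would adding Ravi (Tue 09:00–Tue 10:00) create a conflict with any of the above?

Lucia: ends Mon 16:00 at or before Ravi starts Tue 09:00 → clear.
Mateo: starts Tue 08:30 before Ravi ends Tue 10:00, and ends Tue 13:00 after Ravi starts Tue 09:00 → overlap.
Amara: starts Tue 15:00 at or after Ravi ends Tue 10:00 → clear.
Sana: starts Tue 17:30 at or after Ravi ends Tue 10:00 → clear.
Noor: starts Wed 18:00 at or after Ravi ends Tue 10:00 → clear.
Elena: starts Thu 08:30 at or after Ravi ends Tue 10:00 → clear.
Ravi overlaps Mateo.

Yes — it overlaps Mateo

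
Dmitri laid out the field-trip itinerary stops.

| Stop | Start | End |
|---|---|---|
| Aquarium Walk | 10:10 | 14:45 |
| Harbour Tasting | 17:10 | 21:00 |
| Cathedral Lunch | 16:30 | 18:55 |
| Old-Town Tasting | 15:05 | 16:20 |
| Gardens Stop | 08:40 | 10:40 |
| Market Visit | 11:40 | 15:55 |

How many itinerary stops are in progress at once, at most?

2

Sweep the timeline, counting +1 at each start and −1 at each end (ends before starts at a tie):
08:40 start Gardens Stop → 1
10:10 start Aquarium Walk → 2
10:40 end Gardens Stop → 1
11:40 start Market Visit → 2
14:45 end Aquarium Walk → 1
15:05 start Old-Town Tasting → 2
15:55 end Market Visit → 1
16:20 end Old-Town Tasting → 0
16:30 start Cathedral Lunch → 1
17:10 start Harbour Tasting → 2
18:55 end Cathedral Lunch → 1
21:00 end Harbour Tasting → 0
Peak is 2, at 10:10 (Aquarium Walk, Gardens Stop).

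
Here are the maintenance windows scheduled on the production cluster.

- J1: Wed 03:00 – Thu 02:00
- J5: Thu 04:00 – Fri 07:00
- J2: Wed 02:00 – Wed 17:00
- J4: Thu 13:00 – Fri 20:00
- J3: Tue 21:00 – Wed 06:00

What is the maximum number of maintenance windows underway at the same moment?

Sort all start/end points and keep a running count:
Tue 21:00 start J3 → 1
Wed 02:00 start J2 → 2
Wed 03:00 start J1 → 3
Wed 06:00 end J3 → 2
Wed 17:00 end J2 → 1
Thu 02:00 end J1 → 0
Thu 04:00 start J5 → 1
Thu 13:00 start J4 → 2
Fri 07:00 end J5 → 1
Fri 20:00 end J4 → 0
Peak is 3, at Wed 03:00 (J1, J2, J3).

3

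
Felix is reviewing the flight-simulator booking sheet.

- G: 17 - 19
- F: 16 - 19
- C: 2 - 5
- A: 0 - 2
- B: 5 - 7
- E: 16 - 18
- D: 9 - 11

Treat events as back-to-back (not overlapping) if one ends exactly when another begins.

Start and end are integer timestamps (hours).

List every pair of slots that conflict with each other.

Sorted by start: A, C, B, D, E, F, G.
C starts exactly when A ends (back-to-back, no overlap); A is clear from here.
B starts exactly when C ends (back-to-back, no overlap); C is clear from here.
D starts after B ends; B is clear from here.
E starts after D ends; D is clear from here.
F starts before E ends → E and F overlap.
G starts before E ends → E and G overlap.
G starts before F ends → F and G overlap.

E & F, E & G, F & G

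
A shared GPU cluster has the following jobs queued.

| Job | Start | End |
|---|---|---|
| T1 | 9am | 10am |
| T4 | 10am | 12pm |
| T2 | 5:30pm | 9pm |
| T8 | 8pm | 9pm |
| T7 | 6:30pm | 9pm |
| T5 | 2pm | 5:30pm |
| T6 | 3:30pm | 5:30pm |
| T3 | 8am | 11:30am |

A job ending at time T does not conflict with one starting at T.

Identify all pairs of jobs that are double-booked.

Sorted by start: T3, T1, T4, T5, T6, T2, T7, T8.
T1 starts before T3 ends → T3 and T1 overlap.
T4 starts before T3 ends → T3 and T4 overlap.
T5 starts after T3 ends — done with T3.
T4 starts exactly when T1 ends (back-to-back, no overlap) — done with T1.
T5 starts after T4 ends — done with T4.
T6 starts before T5 ends → T5 and T6 overlap.
T2 starts exactly when T5 ends (back-to-back, no overlap) — done with T5.
T2 starts exactly when T6 ends (back-to-back, no overlap) — done with T6.
T7 starts before T2 ends → T2 and T7 overlap.
T8 starts before T2 ends → T2 and T8 overlap.
T8 starts before T7 ends → T7 and T8 overlap.

T1 & T3, T2 & T7, T2 & T8, T3 & T4, T5 & T6, T7 & T8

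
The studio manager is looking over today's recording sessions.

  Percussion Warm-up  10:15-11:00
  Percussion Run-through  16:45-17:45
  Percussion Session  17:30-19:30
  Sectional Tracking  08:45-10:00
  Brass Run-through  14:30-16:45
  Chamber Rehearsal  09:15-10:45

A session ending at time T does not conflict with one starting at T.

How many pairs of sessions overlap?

Sorted by start: Sectional Tracking, Chamber Rehearsal, Percussion Warm-up, Brass Run-through, Percussion Run-through, Percussion Session.
Chamber Rehearsal starts before Sectional Tracking ends → Sectional Tracking and Chamber Rehearsal overlap.
Percussion Warm-up starts after Sectional Tracking ends; Sectional Tracking is clear from here.
Percussion Warm-up starts before Chamber Rehearsal ends → Chamber Rehearsal and Percussion Warm-up overlap.
Brass Run-through starts after Chamber Rehearsal ends; Chamber Rehearsal is clear from here.
Brass Run-through starts after Percussion Warm-up ends; Percussion Warm-up is clear from here.
Percussion Run-through starts exactly when Brass Run-through ends (back-to-back, no overlap); Brass Run-through is clear from here.
Percussion Session starts before Percussion Run-through ends → Percussion Run-through and Percussion Session overlap.
Overlapping pairs: Chamber Rehearsal & Percussion Warm-up, Chamber Rehearsal & Sectional Tracking, Percussion Run-through & Percussion Session — 3 in total.

3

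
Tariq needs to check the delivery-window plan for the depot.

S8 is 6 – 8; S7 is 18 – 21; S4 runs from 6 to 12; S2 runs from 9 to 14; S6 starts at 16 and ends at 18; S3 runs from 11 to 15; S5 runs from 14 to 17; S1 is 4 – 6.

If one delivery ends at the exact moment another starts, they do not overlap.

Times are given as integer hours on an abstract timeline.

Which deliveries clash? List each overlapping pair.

S2 & S3, S2 & S4, S3 & S4, S3 & S5, S4 & S8, S5 & S6

Sorted by start: S1, S4, S8, S2, S3, S5, S6, S7.
S4 starts exactly when S1 ends (back-to-back, no overlap), so nothing later overlaps S1 either.
S8 starts before S4 ends → S4 and S8 overlap.
S2 starts before S4 ends → S4 and S2 overlap.
S3 starts before S4 ends → S4 and S3 overlap.
S5 starts after S4 ends, so nothing later overlaps S4 either.
S2 starts after S8 ends, so nothing later overlaps S8 either.
S3 starts before S2 ends → S2 and S3 overlap.
S5 starts exactly when S2 ends (back-to-back, no overlap), so nothing later overlaps S2 either.
S5 starts before S3 ends → S3 and S5 overlap.
S6 starts after S3 ends, so nothing later overlaps S3 either.
S6 starts before S5 ends → S5 and S6 overlap.
S7 starts after S5 ends.
S7 starts exactly when S6 ends (back-to-back, no overlap).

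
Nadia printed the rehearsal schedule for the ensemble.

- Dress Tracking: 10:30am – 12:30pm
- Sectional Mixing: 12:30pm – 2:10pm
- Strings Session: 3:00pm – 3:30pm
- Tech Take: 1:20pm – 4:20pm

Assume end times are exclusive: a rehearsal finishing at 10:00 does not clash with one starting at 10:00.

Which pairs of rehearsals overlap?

Sectional Mixing & Tech Take, Strings Session & Tech Take

Check each pair: they overlap iff neither finishes before the other starts.
Sorted by start: Dress Tracking, Sectional Mixing, Tech Take, Strings Session.
Sectional Mixing starts exactly when Dress Tracking ends (back-to-back, no overlap); Dress Tracking is clear from here.
Tech Take starts before Sectional Mixing ends → Sectional Mixing and Tech Take overlap.
Strings Session starts after Sectional Mixing ends.
Strings Session starts before Tech Take ends → Tech Take and Strings Session overlap.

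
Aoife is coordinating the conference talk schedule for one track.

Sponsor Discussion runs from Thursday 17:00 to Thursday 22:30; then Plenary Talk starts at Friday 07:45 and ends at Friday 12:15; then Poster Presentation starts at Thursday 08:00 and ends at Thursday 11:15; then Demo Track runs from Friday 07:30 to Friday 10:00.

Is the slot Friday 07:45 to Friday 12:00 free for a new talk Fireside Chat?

No — it overlaps Demo Track, Plenary Talk

Poster Presentation: ends Thursday 11:15 at or before Fireside Chat starts Friday 07:45 → clear.
Sponsor Discussion: ends Thursday 22:30 at or before Fireside Chat starts Friday 07:45 → clear.
Demo Track: starts Friday 07:30 before Fireside Chat ends Friday 12:00, and ends Friday 10:00 after Fireside Chat starts Friday 07:45 → overlap.
Plenary Talk: starts Friday 07:45 before Fireside Chat ends Friday 12:00, and ends Friday 12:15 after Fireside Chat starts Friday 07:45 → overlap.
Fireside Chat overlaps Demo Track, Plenary Talk.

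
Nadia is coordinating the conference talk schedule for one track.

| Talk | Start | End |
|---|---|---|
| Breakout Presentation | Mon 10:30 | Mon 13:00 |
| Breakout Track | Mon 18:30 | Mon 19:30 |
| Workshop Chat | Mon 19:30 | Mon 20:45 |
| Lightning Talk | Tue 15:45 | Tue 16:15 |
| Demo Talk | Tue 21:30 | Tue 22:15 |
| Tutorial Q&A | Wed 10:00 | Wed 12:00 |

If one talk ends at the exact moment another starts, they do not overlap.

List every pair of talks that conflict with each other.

Sorted by start: Breakout Presentation, Breakout Track, Workshop Chat, Lightning Talk, Demo Talk, Tutorial Q&A.
Breakout Track starts after Breakout Presentation ends — done with Breakout Presentation.
Workshop Chat starts exactly when Breakout Track ends (back-to-back, no overlap) — done with Breakout Track.
Lightning Talk starts after Workshop Chat ends — done with Workshop Chat.
Demo Talk starts after Lightning Talk ends — done with Lightning Talk.
Tutorial Q&A starts after Demo Talk ends.

none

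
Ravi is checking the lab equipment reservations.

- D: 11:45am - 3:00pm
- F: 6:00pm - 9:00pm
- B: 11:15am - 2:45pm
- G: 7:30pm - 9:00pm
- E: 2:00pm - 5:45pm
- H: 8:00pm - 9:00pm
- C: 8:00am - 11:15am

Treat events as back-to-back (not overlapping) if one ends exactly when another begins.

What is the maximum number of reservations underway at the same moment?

Sort all start/end points and keep a running count:
8:00am start C → 1
11:15am end C → 0
11:15am start B → 1
11:45am start D → 2
2:00pm start E → 3
2:45pm end B → 2
3:00pm end D → 1
5:45pm end E → 0
6:00pm start F → 1
7:30pm start G → 2
8:00pm start H → 3
9:00pm end F → 2
9:00pm end G → 1
9:00pm end H → 0
Peak is 3, at 2:00pm (B, D, E).

3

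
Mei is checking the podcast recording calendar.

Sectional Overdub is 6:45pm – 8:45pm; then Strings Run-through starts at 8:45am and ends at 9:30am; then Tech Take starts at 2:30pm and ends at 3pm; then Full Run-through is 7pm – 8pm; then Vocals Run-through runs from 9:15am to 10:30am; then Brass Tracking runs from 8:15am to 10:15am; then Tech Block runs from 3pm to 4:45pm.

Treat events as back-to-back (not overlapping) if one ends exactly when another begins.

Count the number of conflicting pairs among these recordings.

Sorted by start: Brass Tracking, Strings Run-through, Vocals Run-through, Tech Take, Tech Block, Sectional Overdub, Full Run-through.
Strings Run-through starts before Brass Tracking ends → Brass Tracking and Strings Run-through overlap.
Vocals Run-through starts before Brass Tracking ends → Brass Tracking and Vocals Run-through overlap.
Tech Take starts after Brass Tracking ends, so Brass Tracking has no further overlaps.
Vocals Run-through starts before Strings Run-through ends → Strings Run-through and Vocals Run-through overlap.
Tech Take starts after Strings Run-through ends, so Strings Run-through has no further overlaps.
Tech Take starts after Vocals Run-through ends, so Vocals Run-through has no further overlaps.
Tech Block starts exactly when Tech Take ends (back-to-back, no overlap), so Tech Take has no further overlaps.
Sectional Overdub starts after Tech Block ends, so Tech Block has no further overlaps.
Full Run-through starts before Sectional Overdub ends → Sectional Overdub and Full Run-through overlap.
Overlapping pairs: Brass Tracking & Strings Run-through, Brass Tracking & Vocals Run-through, Full Run-through & Sectional Overdub, Strings Run-through & Vocals Run-through — 4 in total.

4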